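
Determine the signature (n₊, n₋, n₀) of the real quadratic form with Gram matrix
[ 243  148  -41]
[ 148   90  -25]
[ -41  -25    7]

step 0: pivot 243 → sign +
step 1: pivot -34/243 → sign −
step 2: pivot 3/34 → sign +
signature = (2, 1, 0)

Answer: (2, 1, 0)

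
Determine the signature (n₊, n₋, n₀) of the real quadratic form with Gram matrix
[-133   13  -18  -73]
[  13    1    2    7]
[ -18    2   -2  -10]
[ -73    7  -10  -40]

Answer: (3, 1, 0)

Derivation:
step 0: pivot -133 → sign −
step 1: pivot 302/133 → sign +
step 2: pivot 62/151 → sign +
step 3: pivot 1/31 → sign +
signature = (3, 1, 0)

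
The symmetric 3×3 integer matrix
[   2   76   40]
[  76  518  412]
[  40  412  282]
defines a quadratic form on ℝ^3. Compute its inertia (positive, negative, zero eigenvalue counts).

step 0: pivot 2 → sign +
step 1: pivot -2370 → sign −
step 2: pivot 2/1185 → sign +
signature = (2, 1, 0)

Answer: (2, 1, 0)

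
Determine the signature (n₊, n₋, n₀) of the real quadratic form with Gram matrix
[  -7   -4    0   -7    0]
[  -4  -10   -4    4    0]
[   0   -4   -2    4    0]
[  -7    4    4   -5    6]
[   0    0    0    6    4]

step 0: pivot -7 → sign −
step 1: pivot -54/7 → sign −
step 2: pivot 2/27 → sign +
step 3: pivot 10 → sign +
step 4: pivot 2/5 → sign +
signature = (3, 2, 0)

Answer: (3, 2, 0)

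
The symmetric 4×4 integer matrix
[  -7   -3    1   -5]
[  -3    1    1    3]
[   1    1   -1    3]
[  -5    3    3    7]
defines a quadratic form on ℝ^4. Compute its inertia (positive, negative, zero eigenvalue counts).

step 0: pivot -7 → sign −
step 1: pivot 16/7 → sign +
step 2: pivot -1 → sign −
step 3: row/col 3 already zero → sign 0
signature = (1, 2, 1)

Answer: (1, 2, 1)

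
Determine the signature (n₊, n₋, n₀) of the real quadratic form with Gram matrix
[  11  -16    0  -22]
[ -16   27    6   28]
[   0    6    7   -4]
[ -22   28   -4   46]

Answer: (2, 2, 0)

Derivation:
step 0: pivot 11 → sign +
step 1: pivot 41/11 → sign +
step 2: pivot -109/41 → sign −
step 3: pivot -6/109 → sign −
signature = (2, 2, 0)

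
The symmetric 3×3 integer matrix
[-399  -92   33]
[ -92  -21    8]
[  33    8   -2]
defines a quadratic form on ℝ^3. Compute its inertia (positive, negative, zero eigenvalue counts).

step 0: pivot -399 → sign −
step 1: pivot 85/399 → sign +
step 2: pivot 1/85 → sign +
signature = (2, 1, 0)

Answer: (2, 1, 0)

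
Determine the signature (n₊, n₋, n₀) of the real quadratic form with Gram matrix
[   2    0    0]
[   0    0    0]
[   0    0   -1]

Answer: (1, 1, 1)

Derivation:
step 0: pivot 2 → sign +
step 1: pivot -1 → sign −
step 2: row/col 2 already zero → sign 0
signature = (1, 1, 1)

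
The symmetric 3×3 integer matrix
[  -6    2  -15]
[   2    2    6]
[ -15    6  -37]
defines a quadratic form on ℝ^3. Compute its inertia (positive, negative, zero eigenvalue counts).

step 0: pivot -6 → sign −
step 1: pivot 8/3 → sign +
step 2: pivot 1/8 → sign +
signature = (2, 1, 0)

Answer: (2, 1, 0)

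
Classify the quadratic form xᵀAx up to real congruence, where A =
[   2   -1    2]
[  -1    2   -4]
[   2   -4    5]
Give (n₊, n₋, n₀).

step 0: pivot 2 → sign +
step 1: pivot 3/2 → sign +
step 2: pivot -3 → sign −
signature = (2, 1, 0)

Answer: (2, 1, 0)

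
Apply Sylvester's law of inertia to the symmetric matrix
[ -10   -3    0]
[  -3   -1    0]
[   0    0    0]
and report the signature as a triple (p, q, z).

Answer: (0, 2, 1)

Derivation:
step 0: pivot -10 → sign −
step 1: pivot -1/10 → sign −
step 2: row/col 2 already zero → sign 0
signature = (0, 2, 1)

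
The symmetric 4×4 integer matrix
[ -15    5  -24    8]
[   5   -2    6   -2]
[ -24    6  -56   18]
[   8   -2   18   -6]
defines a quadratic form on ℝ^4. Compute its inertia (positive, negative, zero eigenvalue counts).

Answer: (0, 4, 0)

Derivation:
step 0: pivot -15 → sign −
step 1: pivot -1/3 → sign −
step 2: pivot -28/5 → sign −
step 3: pivot -1/7 → sign −
signature = (0, 4, 0)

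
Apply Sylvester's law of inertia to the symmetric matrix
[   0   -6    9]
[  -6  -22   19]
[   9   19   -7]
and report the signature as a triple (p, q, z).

Answer: (2, 1, 0)

Derivation:
step 0: pivot -22 → sign −
step 1: pivot 18/11 → sign +
step 2: pivot 1/2 → sign +
signature = (2, 1, 0)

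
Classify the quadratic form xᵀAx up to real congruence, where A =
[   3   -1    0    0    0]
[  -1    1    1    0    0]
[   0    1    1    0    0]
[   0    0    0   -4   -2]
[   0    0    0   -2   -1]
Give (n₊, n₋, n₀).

Answer: (2, 2, 1)

Derivation:
step 0: pivot 3 → sign +
step 1: pivot 2/3 → sign +
step 2: pivot -1/2 → sign −
step 3: pivot -4 → sign −
step 4: row/col 4 already zero → sign 0
signature = (2, 2, 1)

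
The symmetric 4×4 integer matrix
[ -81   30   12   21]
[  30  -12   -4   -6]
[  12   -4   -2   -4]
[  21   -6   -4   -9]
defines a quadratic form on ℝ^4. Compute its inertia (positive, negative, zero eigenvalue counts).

Answer: (0, 2, 2)

Derivation:
step 0: pivot -81 → sign −
step 1: pivot -8/9 → sign −
step 2: row/col 2 already zero → sign 0
step 3: row/col 3 already zero → sign 0
signature = (0, 2, 2)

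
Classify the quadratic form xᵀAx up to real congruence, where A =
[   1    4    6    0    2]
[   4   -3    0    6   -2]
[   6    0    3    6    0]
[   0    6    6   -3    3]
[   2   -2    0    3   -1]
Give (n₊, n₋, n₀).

Answer: (2, 3, 0)

Derivation:
step 0: pivot 1 → sign +
step 1: pivot -19 → sign −
step 2: pivot -51/19 → sign −
step 3: pivot -3/17 → sign −
step 4: pivot 2 → sign +
signature = (2, 3, 0)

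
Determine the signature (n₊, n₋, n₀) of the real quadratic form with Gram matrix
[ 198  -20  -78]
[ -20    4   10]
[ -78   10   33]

Answer: (2, 0, 1)

Derivation:
step 0: pivot 198 → sign +
step 1: pivot 196/99 → sign +
step 2: row/col 2 already zero → sign 0
signature = (2, 0, 1)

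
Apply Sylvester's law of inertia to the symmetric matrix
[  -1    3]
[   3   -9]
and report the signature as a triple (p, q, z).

Answer: (0, 1, 1)

Derivation:
step 0: pivot -1 → sign −
step 1: row/col 1 already zero → sign 0
signature = (0, 1, 1)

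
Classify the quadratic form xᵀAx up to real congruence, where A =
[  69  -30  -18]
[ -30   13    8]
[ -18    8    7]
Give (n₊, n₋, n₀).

Answer: (2, 1, 0)

Derivation:
step 0: pivot 69 → sign +
step 1: pivot -1/23 → sign −
step 2: pivot 3 → sign +
signature = (2, 1, 0)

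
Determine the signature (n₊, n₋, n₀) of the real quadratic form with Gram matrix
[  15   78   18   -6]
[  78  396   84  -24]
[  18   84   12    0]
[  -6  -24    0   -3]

step 0: pivot 15 → sign +
step 1: pivot -48/5 → sign −
step 2: row/col 2 already zero → sign 0
step 3: row/col 3 already zero → sign 0
signature = (1, 1, 2)

Answer: (1, 1, 2)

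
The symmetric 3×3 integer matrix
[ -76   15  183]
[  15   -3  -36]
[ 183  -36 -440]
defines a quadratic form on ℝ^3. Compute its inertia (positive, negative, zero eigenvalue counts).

step 0: pivot -76 → sign −
step 1: pivot -3/76 → sign −
step 2: pivot 1 → sign +
signature = (1, 2, 0)

Answer: (1, 2, 0)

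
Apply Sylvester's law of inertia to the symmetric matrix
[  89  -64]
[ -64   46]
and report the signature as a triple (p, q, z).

step 0: pivot 89 → sign +
step 1: pivot -2/89 → sign −
signature = (1, 1, 0)

Answer: (1, 1, 0)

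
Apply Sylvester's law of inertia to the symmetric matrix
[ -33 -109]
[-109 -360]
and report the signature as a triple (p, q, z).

step 0: pivot -33 → sign −
step 1: pivot 1/33 → sign +
signature = (1, 1, 0)

Answer: (1, 1, 0)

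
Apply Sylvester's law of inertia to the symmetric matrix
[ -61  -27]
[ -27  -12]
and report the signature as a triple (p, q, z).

Answer: (0, 2, 0)

Derivation:
step 0: pivot -61 → sign −
step 1: pivot -3/61 → sign −
signature = (0, 2, 0)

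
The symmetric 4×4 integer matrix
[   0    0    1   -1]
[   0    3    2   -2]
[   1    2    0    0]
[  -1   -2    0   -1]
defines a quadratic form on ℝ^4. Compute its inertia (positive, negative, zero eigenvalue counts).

step 0: pivot 3 → sign +
step 1: pivot -4/3 → sign −
step 2: pivot 3/4 → sign +
step 3: pivot -1 → sign −
signature = (2, 2, 0)

Answer: (2, 2, 0)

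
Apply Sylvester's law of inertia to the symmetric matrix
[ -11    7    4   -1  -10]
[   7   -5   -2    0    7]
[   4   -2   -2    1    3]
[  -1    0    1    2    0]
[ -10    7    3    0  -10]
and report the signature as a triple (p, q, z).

step 0: pivot -11 → sign −
step 1: pivot -6/11 → sign −
step 2: pivot 17/6 → sign +
step 3: pivot -3/17 → sign −
step 4: row/col 4 already zero → sign 0
signature = (1, 3, 1)

Answer: (1, 3, 1)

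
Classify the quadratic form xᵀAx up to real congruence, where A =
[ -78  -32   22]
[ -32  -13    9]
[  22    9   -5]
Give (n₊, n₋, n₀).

Answer: (2, 1, 0)

Derivation:
step 0: pivot -78 → sign −
step 1: pivot 5/39 → sign +
step 2: pivot 6/5 → sign +
signature = (2, 1, 0)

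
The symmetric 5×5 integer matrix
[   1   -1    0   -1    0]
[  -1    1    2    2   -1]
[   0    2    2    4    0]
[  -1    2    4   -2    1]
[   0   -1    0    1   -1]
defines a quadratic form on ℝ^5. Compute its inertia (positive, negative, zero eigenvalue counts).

step 0: pivot 1 → sign +
step 1: pivot 2 → sign +
step 2: pivot -2 → sign −
step 3: pivot -13/2 → sign −
step 4: pivot 6/13 → sign +
signature = (3, 2, 0)

Answer: (3, 2, 0)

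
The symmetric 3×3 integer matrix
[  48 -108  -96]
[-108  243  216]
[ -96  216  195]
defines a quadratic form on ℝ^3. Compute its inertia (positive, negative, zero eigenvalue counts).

Answer: (2, 0, 1)

Derivation:
step 0: pivot 48 → sign +
step 1: pivot 3 → sign +
step 2: row/col 2 already zero → sign 0
signature = (2, 0, 1)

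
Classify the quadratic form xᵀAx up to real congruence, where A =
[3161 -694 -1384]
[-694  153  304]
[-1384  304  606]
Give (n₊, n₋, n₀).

Answer: (3, 0, 0)

Derivation:
step 0: pivot 3161 → sign +
step 1: pivot 1997/3161 → sign +
step 2: pivot 6/1997 → sign +
signature = (3, 0, 0)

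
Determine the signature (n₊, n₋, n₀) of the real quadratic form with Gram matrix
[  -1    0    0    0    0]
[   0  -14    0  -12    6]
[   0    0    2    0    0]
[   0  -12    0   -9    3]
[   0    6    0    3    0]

step 0: pivot -1 → sign −
step 1: pivot -14 → sign −
step 2: pivot 2 → sign +
step 3: pivot 9/7 → sign +
step 4: pivot -1 → sign −
signature = (2, 3, 0)

Answer: (2, 3, 0)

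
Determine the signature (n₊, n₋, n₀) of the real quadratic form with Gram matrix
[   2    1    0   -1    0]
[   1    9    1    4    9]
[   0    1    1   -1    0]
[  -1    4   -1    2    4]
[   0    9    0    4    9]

Answer: (4, 1, 0)

Derivation:
step 0: pivot 2 → sign +
step 1: pivot 17/2 → sign +
step 2: pivot 15/17 → sign +
step 3: pivot -53/15 → sign −
step 4: pivot 6/53 → sign +
signature = (4, 1, 0)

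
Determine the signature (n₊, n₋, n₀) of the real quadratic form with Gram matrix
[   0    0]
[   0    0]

step 0: row/col 0 already zero → sign 0
step 1: row/col 1 already zero → sign 0
signature = (0, 0, 2)

Answer: (0, 0, 2)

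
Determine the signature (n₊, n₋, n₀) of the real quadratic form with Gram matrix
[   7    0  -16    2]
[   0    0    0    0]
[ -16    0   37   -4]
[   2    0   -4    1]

step 0: pivot 7 → sign +
step 1: pivot 3/7 → sign +
step 2: pivot -1/3 → sign −
step 3: row/col 3 already zero → sign 0
signature = (2, 1, 1)

Answer: (2, 1, 1)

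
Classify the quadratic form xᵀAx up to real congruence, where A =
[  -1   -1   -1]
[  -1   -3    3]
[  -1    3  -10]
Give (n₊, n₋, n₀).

step 0: pivot -1 → sign −
step 1: pivot -2 → sign −
step 2: pivot -1 → sign −
signature = (0, 3, 0)

Answer: (0, 3, 0)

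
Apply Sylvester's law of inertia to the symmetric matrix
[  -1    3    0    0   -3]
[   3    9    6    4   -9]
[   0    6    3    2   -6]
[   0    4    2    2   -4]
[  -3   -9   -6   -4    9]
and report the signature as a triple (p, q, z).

step 0: pivot -1 → sign −
step 1: pivot 18 → sign +
step 2: pivot 1 → sign +
step 3: pivot 2/3 → sign +
step 4: row/col 4 already zero → sign 0
signature = (3, 1, 1)

Answer: (3, 1, 1)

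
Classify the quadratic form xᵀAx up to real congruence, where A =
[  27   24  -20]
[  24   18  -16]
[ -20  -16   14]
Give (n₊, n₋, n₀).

Answer: (2, 1, 0)

Derivation:
step 0: pivot 27 → sign +
step 1: pivot -10/3 → sign −
step 2: pivot 2/15 → sign +
signature = (2, 1, 0)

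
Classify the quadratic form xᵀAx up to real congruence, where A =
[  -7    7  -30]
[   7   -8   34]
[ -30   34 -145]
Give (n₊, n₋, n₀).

step 0: pivot -7 → sign −
step 1: pivot -1 → sign −
step 2: pivot -3/7 → sign −
signature = (0, 3, 0)

Answer: (0, 3, 0)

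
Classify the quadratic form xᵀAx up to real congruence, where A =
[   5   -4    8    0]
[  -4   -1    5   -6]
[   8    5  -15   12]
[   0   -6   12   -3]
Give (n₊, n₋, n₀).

Answer: (2, 2, 0)

Derivation:
step 0: pivot 5 → sign +
step 1: pivot -21/5 → sign −
step 2: pivot 22/7 → sign +
step 3: pivot -3/11 → sign −
signature = (2, 2, 0)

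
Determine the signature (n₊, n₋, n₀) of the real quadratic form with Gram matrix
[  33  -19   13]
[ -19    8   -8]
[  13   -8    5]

Answer: (1, 2, 0)

Derivation:
step 0: pivot 33 → sign +
step 1: pivot -97/33 → sign −
step 2: pivot -3/97 → sign −
signature = (1, 2, 0)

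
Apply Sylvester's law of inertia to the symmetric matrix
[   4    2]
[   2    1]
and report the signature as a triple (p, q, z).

Answer: (1, 0, 1)

Derivation:
step 0: pivot 4 → sign +
step 1: row/col 1 already zero → sign 0
signature = (1, 0, 1)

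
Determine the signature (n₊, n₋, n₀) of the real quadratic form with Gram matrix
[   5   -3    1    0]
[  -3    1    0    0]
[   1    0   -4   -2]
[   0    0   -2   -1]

Answer: (2, 2, 0)

Derivation:
step 0: pivot 5 → sign +
step 1: pivot -4/5 → sign −
step 2: pivot -15/4 → sign −
step 3: pivot 1/15 → sign +
signature = (2, 2, 0)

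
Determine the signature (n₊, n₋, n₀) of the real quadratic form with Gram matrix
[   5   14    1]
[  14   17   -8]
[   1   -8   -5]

Answer: (2, 1, 0)

Derivation:
step 0: pivot 5 → sign +
step 1: pivot -111/5 → sign −
step 2: pivot 2/37 → sign +
signature = (2, 1, 0)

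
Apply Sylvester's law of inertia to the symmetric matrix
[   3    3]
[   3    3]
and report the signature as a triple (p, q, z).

step 0: pivot 3 → sign +
step 1: row/col 1 already zero → sign 0
signature = (1, 0, 1)

Answer: (1, 0, 1)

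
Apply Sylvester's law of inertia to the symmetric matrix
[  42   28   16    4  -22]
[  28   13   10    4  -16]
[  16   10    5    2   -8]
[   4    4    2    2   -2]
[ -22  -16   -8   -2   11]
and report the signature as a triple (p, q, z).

Answer: (3, 2, 0)

Derivation:
step 0: pivot 42 → sign +
step 1: pivot -17/3 → sign −
step 2: pivot -121/119 → sign −
step 3: pivot 246/121 → sign +
step 4: pivot 3/41 → sign +
signature = (3, 2, 0)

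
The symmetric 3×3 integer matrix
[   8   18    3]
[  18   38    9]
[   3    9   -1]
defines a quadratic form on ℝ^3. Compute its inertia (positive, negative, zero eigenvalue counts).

Answer: (1, 2, 0)

Derivation:
step 0: pivot 8 → sign +
step 1: pivot -5/2 → sign −
step 2: pivot -1/10 → sign −
signature = (1, 2, 0)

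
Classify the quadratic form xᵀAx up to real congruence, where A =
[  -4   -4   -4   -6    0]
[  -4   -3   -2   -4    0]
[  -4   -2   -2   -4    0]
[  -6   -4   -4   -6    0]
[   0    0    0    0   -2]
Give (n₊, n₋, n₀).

Answer: (2, 3, 0)

Derivation:
step 0: pivot -4 → sign −
step 1: pivot 1 → sign +
step 2: pivot -2 → sign −
step 3: pivot 1 → sign +
step 4: pivot -2 → sign −
signature = (2, 3, 0)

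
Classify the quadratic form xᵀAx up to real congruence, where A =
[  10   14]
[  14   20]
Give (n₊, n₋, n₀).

step 0: pivot 10 → sign +
step 1: pivot 2/5 → sign +
signature = (2, 0, 0)

Answer: (2, 0, 0)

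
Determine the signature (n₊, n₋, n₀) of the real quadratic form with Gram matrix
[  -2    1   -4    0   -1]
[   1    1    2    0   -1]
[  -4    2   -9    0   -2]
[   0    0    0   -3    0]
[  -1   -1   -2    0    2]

step 0: pivot -2 → sign −
step 1: pivot 3/2 → sign +
step 2: pivot -1 → sign −
step 3: pivot -3 → sign −
step 4: pivot 1 → sign +
signature = (2, 3, 0)

Answer: (2, 3, 0)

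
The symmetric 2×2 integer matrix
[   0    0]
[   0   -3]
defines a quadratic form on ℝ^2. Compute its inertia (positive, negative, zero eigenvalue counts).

Answer: (0, 1, 1)

Derivation:
step 0: pivot -3 → sign −
step 1: row/col 1 already zero → sign 0
signature = (0, 1, 1)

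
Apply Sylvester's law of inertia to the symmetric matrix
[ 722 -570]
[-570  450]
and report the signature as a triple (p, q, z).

step 0: pivot 722 → sign +
step 1: row/col 1 already zero → sign 0
signature = (1, 0, 1)

Answer: (1, 0, 1)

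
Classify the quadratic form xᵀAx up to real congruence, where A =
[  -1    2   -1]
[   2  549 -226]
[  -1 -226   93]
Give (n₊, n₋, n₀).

step 0: pivot -1 → sign −
step 1: pivot 553 → sign +
step 2: pivot -2/553 → sign −
signature = (1, 2, 0)

Answer: (1, 2, 0)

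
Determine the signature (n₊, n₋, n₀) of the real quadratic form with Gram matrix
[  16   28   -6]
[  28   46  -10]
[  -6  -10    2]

Answer: (1, 2, 0)

Derivation:
step 0: pivot 16 → sign +
step 1: pivot -3 → sign −
step 2: pivot -1/6 → sign −
signature = (1, 2, 0)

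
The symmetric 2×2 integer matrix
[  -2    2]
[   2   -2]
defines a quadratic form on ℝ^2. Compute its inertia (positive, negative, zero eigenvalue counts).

Answer: (0, 1, 1)

Derivation:
step 0: pivot -2 → sign −
step 1: row/col 1 already zero → sign 0
signature = (0, 1, 1)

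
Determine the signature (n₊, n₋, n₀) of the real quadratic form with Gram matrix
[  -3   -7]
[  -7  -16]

step 0: pivot -3 → sign −
step 1: pivot 1/3 → sign +
signature = (1, 1, 0)

Answer: (1, 1, 0)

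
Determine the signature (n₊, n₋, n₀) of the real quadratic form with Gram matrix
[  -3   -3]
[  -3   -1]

Answer: (1, 1, 0)

Derivation:
step 0: pivot -3 → sign −
step 1: pivot 2 → sign +
signature = (1, 1, 0)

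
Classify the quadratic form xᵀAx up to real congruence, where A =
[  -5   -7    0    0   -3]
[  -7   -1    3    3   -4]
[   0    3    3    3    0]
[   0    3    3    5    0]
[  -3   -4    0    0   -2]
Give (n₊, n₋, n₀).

step 0: pivot -5 → sign −
step 1: pivot 44/5 → sign +
step 2: pivot 87/44 → sign +
step 3: pivot 2 → sign +
step 4: pivot -6/29 → sign −
signature = (3, 2, 0)

Answer: (3, 2, 0)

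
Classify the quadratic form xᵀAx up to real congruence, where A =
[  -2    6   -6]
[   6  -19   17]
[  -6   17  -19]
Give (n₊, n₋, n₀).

Answer: (0, 2, 1)

Derivation:
step 0: pivot -2 → sign −
step 1: pivot -1 → sign −
step 2: row/col 2 already zero → sign 0
signature = (0, 2, 1)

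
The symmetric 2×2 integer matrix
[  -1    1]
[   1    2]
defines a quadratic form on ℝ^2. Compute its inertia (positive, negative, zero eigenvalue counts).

Answer: (1, 1, 0)

Derivation:
step 0: pivot -1 → sign −
step 1: pivot 3 → sign +
signature = (1, 1, 0)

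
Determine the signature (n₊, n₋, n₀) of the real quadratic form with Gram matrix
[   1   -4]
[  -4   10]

step 0: pivot 1 → sign +
step 1: pivot -6 → sign −
signature = (1, 1, 0)

Answer: (1, 1, 0)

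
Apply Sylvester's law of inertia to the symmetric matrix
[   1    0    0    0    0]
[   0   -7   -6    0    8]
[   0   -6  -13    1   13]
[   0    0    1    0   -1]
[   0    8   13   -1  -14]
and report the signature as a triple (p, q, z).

Answer: (2, 3, 0)

Derivation:
step 0: pivot 1 → sign +
step 1: pivot -7 → sign −
step 2: pivot -55/7 → sign −
step 3: pivot 7/55 → sign +
step 4: pivot -3/7 → sign −
signature = (2, 3, 0)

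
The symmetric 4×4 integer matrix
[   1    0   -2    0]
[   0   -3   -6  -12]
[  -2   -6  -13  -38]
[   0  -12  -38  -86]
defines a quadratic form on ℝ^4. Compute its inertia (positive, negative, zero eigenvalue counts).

Answer: (2, 2, 0)

Derivation:
step 0: pivot 1 → sign +
step 1: pivot -3 → sign −
step 2: pivot -5 → sign −
step 3: pivot 6/5 → sign +
signature = (2, 2, 0)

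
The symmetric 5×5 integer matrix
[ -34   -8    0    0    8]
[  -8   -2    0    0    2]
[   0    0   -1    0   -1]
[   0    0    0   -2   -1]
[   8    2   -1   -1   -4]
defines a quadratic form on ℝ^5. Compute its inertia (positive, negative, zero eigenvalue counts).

Answer: (0, 5, 0)

Derivation:
step 0: pivot -34 → sign −
step 1: pivot -2/17 → sign −
step 2: pivot -1 → sign −
step 3: pivot -2 → sign −
step 4: pivot -1/2 → sign −
signature = (0, 5, 0)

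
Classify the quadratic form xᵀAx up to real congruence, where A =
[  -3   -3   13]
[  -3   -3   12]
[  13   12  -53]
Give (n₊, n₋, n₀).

step 0: pivot -3 → sign −
step 1: pivot 10/3 → sign +
step 2: pivot -3/10 → sign −
signature = (1, 2, 0)

Answer: (1, 2, 0)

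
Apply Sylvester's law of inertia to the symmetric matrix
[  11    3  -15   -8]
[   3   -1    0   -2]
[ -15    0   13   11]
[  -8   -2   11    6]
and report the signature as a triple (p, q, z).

Answer: (3, 1, 0)

Derivation:
step 0: pivot 11 → sign +
step 1: pivot -20/11 → sign −
step 2: pivot 7/4 → sign +
step 3: pivot 2/35 → sign +
signature = (3, 1, 0)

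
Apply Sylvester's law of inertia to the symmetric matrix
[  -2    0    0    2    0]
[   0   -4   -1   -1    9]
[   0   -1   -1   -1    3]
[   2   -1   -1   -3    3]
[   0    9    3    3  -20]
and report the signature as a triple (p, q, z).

Answer: (1, 3, 1)

Derivation:
step 0: pivot -2 → sign −
step 1: pivot -4 → sign −
step 2: pivot -3/4 → sign −
step 3: pivot 1 → sign +
step 4: row/col 4 already zero → sign 0
signature = (1, 3, 1)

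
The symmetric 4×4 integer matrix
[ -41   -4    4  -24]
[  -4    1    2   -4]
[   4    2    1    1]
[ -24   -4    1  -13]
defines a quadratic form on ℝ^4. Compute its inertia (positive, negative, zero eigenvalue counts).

step 0: pivot -41 → sign −
step 1: pivot 57/41 → sign +
step 2: pivot -9/19 → sign −
step 3: pivot -2/9 → sign −
signature = (1, 3, 0)

Answer: (1, 3, 0)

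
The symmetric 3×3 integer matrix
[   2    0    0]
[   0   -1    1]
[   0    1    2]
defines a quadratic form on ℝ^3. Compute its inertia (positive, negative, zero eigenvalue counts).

step 0: pivot 2 → sign +
step 1: pivot -1 → sign −
step 2: pivot 3 → sign +
signature = (2, 1, 0)

Answer: (2, 1, 0)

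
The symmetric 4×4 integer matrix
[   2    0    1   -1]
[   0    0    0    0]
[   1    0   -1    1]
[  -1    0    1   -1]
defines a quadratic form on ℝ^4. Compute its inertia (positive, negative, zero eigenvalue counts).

step 0: pivot 2 → sign +
step 1: pivot -3/2 → sign −
step 2: row/col 2 already zero → sign 0
step 3: row/col 3 already zero → sign 0
signature = (1, 1, 2)

Answer: (1, 1, 2)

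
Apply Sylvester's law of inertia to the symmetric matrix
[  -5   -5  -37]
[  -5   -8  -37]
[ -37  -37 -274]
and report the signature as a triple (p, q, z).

Answer: (0, 3, 0)

Derivation:
step 0: pivot -5 → sign −
step 1: pivot -3 → sign −
step 2: pivot -1/5 → sign −
signature = (0, 3, 0)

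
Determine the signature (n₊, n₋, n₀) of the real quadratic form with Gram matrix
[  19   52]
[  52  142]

step 0: pivot 19 → sign +
step 1: pivot -6/19 → sign −
signature = (1, 1, 0)

Answer: (1, 1, 0)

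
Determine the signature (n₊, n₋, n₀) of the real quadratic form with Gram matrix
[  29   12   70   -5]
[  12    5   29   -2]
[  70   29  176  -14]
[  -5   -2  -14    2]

Answer: (4, 0, 0)

Derivation:
step 0: pivot 29 → sign +
step 1: pivot 1/29 → sign +
step 2: pivot 7 → sign +
step 3: pivot 3/7 → sign +
signature = (4, 0, 0)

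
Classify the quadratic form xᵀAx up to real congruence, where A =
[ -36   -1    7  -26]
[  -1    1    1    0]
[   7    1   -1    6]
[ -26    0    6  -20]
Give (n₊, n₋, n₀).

Answer: (1, 3, 0)

Derivation:
step 0: pivot -36 → sign −
step 1: pivot 37/36 → sign +
step 2: pivot -10/37 → sign −
step 3: pivot -6/5 → sign −
signature = (1, 3, 0)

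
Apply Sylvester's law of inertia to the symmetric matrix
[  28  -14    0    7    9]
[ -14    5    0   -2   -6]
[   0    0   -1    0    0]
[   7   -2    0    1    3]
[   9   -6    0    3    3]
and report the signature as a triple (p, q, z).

step 0: pivot 28 → sign +
step 1: pivot -2 → sign −
step 2: pivot -1 → sign −
step 3: pivot 3/8 → sign +
step 4: pivot 6/7 → sign +
signature = (3, 2, 0)

Answer: (3, 2, 0)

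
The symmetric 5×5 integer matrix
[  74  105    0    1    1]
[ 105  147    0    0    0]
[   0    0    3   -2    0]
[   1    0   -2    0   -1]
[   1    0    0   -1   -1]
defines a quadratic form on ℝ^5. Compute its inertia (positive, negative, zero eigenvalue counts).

Answer: (2, 2, 1)

Derivation:
step 0: pivot 74 → sign +
step 1: pivot -147/74 → sign −
step 2: pivot 3 → sign +
step 3: pivot -1/3 → sign −
step 4: row/col 4 already zero → sign 0
signature = (2, 2, 1)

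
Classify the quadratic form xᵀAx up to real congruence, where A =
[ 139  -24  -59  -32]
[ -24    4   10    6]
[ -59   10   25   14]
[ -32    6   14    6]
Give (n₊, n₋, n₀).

Answer: (2, 1, 1)

Derivation:
step 0: pivot 139 → sign +
step 1: pivot -20/139 → sign −
step 2: pivot 1/5 → sign +
step 3: row/col 3 already zero → sign 0
signature = (2, 1, 1)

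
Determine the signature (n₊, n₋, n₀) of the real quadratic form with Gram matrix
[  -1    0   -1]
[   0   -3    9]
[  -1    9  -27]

step 0: pivot -1 → sign −
step 1: pivot -3 → sign −
step 2: pivot 1 → sign +
signature = (1, 2, 0)

Answer: (1, 2, 0)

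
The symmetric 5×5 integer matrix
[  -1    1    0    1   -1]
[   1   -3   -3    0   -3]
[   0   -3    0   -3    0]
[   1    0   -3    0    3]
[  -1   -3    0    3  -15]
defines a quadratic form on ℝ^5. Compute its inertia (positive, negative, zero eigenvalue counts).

step 0: pivot -1 → sign −
step 1: pivot -2 → sign −
step 2: pivot 9/2 → sign +
step 3: pivot -3 → sign −
step 4: pivot -2 → sign −
signature = (1, 4, 0)

Answer: (1, 4, 0)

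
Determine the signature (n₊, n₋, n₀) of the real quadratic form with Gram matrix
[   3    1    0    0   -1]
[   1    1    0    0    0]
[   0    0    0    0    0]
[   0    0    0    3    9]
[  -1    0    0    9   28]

step 0: pivot 3 → sign +
step 1: pivot 2/3 → sign +
step 2: pivot 3 → sign +
step 3: pivot 1/2 → sign +
step 4: row/col 4 already zero → sign 0
signature = (4, 0, 1)

Answer: (4, 0, 1)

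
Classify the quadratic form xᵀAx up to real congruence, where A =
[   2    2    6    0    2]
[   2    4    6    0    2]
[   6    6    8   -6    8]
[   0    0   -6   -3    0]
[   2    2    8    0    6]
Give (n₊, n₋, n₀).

Answer: (4, 1, 0)

Derivation:
step 0: pivot 2 → sign +
step 1: pivot 2 → sign +
step 2: pivot -10 → sign −
step 3: pivot 3/5 → sign +
step 4: pivot 2 → sign +
signature = (4, 1, 0)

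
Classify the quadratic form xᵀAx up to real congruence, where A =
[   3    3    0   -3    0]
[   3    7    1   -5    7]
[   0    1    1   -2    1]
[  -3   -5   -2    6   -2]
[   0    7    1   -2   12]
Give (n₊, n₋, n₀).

step 0: pivot 3 → sign +
step 1: pivot 4 → sign +
step 2: pivot 3/4 → sign +
step 3: pivot -1 → sign −
step 4: pivot -1 → sign −
signature = (3, 2, 0)

Answer: (3, 2, 0)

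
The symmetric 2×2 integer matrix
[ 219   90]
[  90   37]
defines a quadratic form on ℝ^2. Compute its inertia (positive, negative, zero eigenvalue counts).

Answer: (2, 0, 0)

Derivation:
step 0: pivot 219 → sign +
step 1: pivot 1/73 → sign +
signature = (2, 0, 0)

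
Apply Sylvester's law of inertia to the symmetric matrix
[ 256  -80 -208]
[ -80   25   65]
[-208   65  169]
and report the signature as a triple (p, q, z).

step 0: pivot 256 → sign +
step 1: row/col 1 already zero → sign 0
step 2: row/col 2 already zero → sign 0
signature = (1, 0, 2)

Answer: (1, 0, 2)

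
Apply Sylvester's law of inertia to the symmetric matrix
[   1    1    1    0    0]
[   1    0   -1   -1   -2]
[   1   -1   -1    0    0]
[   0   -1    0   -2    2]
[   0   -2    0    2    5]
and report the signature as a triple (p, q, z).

step 0: pivot 1 → sign +
step 1: pivot -1 → sign −
step 2: pivot 2 → sign +
step 3: pivot -3 → sign −
step 4: pivot 1 → sign +
signature = (3, 2, 0)

Answer: (3, 2, 0)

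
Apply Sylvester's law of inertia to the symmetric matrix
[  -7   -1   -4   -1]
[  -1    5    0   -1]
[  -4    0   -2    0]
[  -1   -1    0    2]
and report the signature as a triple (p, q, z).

step 0: pivot -7 → sign −
step 1: pivot 36/7 → sign +
step 2: pivot 2/9 → sign +
step 3: row/col 3 already zero → sign 0
signature = (2, 1, 1)

Answer: (2, 1, 1)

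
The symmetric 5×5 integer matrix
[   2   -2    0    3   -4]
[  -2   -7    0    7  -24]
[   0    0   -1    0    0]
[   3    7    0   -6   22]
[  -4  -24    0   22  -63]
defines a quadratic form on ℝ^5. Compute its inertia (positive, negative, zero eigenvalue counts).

Answer: (3, 2, 0)

Derivation:
step 0: pivot 2 → sign +
step 1: pivot -9 → sign −
step 2: pivot -1 → sign −
step 3: pivot 11/18 → sign +
step 4: pivot 3/11 → sign +
signature = (3, 2, 0)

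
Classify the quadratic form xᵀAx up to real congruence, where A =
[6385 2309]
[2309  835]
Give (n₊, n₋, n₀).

Answer: (1, 1, 0)

Derivation:
step 0: pivot 6385 → sign +
step 1: pivot -6/6385 → sign −
signature = (1, 1, 0)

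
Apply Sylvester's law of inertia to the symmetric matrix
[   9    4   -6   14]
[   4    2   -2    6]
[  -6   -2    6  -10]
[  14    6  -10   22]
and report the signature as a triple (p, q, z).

step 0: pivot 9 → sign +
step 1: pivot 2/9 → sign +
step 2: row/col 2 already zero → sign 0
step 3: row/col 3 already zero → sign 0
signature = (2, 0, 2)

Answer: (2, 0, 2)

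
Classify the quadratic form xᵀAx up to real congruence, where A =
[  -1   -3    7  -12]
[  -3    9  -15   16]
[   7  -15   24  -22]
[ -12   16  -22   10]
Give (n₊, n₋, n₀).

Answer: (2, 2, 0)

Derivation:
step 0: pivot -1 → sign −
step 1: pivot 18 → sign +
step 2: pivot 1 → sign +
step 3: pivot -2/9 → sign −
signature = (2, 2, 0)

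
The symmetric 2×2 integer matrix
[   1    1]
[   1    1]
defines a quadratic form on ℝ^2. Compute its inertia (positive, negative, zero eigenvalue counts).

Answer: (1, 0, 1)

Derivation:
step 0: pivot 1 → sign +
step 1: row/col 1 already zero → sign 0
signature = (1, 0, 1)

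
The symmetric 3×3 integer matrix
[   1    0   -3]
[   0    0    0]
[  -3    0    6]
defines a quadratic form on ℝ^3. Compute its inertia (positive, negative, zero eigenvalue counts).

Answer: (1, 1, 1)

Derivation:
step 0: pivot 1 → sign +
step 1: pivot -3 → sign −
step 2: row/col 2 already zero → sign 0
signature = (1, 1, 1)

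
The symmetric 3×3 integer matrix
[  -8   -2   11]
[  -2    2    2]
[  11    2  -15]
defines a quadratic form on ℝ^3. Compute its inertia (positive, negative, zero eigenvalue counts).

Answer: (1, 2, 0)

Derivation:
step 0: pivot -8 → sign −
step 1: pivot 5/2 → sign +
step 2: pivot -1/10 → sign −
signature = (1, 2, 0)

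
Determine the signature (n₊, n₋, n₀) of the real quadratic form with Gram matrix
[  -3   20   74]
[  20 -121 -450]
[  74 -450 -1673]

Answer: (2, 1, 0)

Derivation:
step 0: pivot -3 → sign −
step 1: pivot 37/3 → sign +
step 2: pivot 3/37 → sign +
signature = (2, 1, 0)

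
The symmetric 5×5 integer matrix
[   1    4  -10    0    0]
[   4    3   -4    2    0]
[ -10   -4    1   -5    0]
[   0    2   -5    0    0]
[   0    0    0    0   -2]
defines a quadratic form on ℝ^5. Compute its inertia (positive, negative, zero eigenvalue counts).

step 0: pivot 1 → sign +
step 1: pivot -13 → sign −
step 2: pivot 9/13 → sign +
step 3: pivot -1/9 → sign −
step 4: pivot -2 → sign −
signature = (2, 3, 0)

Answer: (2, 3, 0)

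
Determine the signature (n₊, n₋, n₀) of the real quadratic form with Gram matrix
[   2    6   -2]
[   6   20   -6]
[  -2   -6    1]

step 0: pivot 2 → sign +
step 1: pivot 2 → sign +
step 2: pivot -1 → sign −
signature = (2, 1, 0)

Answer: (2, 1, 0)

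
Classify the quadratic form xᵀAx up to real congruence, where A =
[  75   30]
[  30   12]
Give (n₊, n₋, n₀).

step 0: pivot 75 → sign +
step 1: row/col 1 already zero → sign 0
signature = (1, 0, 1)

Answer: (1, 0, 1)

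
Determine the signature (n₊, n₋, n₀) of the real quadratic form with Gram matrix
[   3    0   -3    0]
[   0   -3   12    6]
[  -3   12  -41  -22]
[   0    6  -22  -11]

step 0: pivot 3 → sign +
step 1: pivot -3 → sign −
step 2: pivot 4 → sign +
step 3: row/col 3 already zero → sign 0
signature = (2, 1, 1)

Answer: (2, 1, 1)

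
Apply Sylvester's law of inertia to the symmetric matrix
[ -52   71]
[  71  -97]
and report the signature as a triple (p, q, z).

step 0: pivot -52 → sign −
step 1: pivot -3/52 → sign −
signature = (0, 2, 0)

Answer: (0, 2, 0)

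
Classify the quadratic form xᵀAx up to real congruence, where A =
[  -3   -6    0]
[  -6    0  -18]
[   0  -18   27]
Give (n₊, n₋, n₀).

Answer: (1, 1, 1)

Derivation:
step 0: pivot -3 → sign −
step 1: pivot 12 → sign +
step 2: row/col 2 already zero → sign 0
signature = (1, 1, 1)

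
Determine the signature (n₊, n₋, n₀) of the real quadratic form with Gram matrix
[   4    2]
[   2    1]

step 0: pivot 4 → sign +
step 1: row/col 1 already zero → sign 0
signature = (1, 0, 1)

Answer: (1, 0, 1)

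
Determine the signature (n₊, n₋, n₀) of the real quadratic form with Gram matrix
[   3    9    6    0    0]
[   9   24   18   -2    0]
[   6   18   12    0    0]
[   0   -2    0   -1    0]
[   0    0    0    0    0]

step 0: pivot 3 → sign +
step 1: pivot -3 → sign −
step 2: pivot 1/3 → sign +
step 3: row/col 3 already zero → sign 0
step 4: row/col 4 already zero → sign 0
signature = (2, 1, 2)

Answer: (2, 1, 2)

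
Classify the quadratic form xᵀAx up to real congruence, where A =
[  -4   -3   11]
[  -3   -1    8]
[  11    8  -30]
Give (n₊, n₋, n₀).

Answer: (2, 1, 0)

Derivation:
step 0: pivot -4 → sign −
step 1: pivot 5/4 → sign +
step 2: pivot 1/5 → sign +
signature = (2, 1, 0)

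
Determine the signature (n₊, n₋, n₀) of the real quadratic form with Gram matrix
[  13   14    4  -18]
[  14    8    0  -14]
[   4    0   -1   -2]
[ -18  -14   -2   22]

step 0: pivot 13 → sign +
step 1: pivot -92/13 → sign −
step 2: pivot 9/23 → sign +
step 3: pivot 1 → sign +
signature = (3, 1, 0)

Answer: (3, 1, 0)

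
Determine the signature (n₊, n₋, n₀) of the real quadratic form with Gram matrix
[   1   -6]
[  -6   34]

Answer: (1, 1, 0)

Derivation:
step 0: pivot 1 → sign +
step 1: pivot -2 → sign −
signature = (1, 1, 0)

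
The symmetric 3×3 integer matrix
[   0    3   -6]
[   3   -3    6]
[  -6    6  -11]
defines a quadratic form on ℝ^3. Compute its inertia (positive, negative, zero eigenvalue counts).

step 0: pivot -3 → sign −
step 1: pivot 3 → sign +
step 2: pivot 1 → sign +
signature = (2, 1, 0)

Answer: (2, 1, 0)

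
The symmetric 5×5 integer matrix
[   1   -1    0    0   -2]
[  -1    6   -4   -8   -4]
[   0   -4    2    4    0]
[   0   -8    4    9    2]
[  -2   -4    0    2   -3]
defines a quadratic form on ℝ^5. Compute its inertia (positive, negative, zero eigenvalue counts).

step 0: pivot 1 → sign +
step 1: pivot 5 → sign +
step 2: pivot -6/5 → sign −
step 3: pivot 1 → sign +
step 4: pivot 1 → sign +
signature = (4, 1, 0)

Answer: (4, 1, 0)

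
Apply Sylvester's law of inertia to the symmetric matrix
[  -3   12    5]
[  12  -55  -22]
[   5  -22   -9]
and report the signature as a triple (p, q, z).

Answer: (0, 3, 0)

Derivation:
step 0: pivot -3 → sign −
step 1: pivot -7 → sign −
step 2: pivot -2/21 → sign −
signature = (0, 3, 0)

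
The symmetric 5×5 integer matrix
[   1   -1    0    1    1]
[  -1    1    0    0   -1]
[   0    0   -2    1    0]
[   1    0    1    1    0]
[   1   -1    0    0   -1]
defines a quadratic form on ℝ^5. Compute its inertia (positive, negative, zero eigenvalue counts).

step 0: pivot 1 → sign +
step 1: pivot -2 → sign −
step 2: pivot 1/2 → sign +
step 3: pivot -2 → sign −
step 4: pivot -2 → sign −
signature = (2, 3, 0)

Answer: (2, 3, 0)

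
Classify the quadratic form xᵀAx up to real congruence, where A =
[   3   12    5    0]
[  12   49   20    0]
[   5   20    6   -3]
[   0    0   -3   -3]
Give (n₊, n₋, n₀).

step 0: pivot 3 → sign +
step 1: pivot 1 → sign +
step 2: pivot -7/3 → sign −
step 3: pivot 6/7 → sign +
signature = (3, 1, 0)

Answer: (3, 1, 0)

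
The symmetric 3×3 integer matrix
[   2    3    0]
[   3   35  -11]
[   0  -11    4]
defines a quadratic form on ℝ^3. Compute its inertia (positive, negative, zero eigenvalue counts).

step 0: pivot 2 → sign +
step 1: pivot 61/2 → sign +
step 2: pivot 2/61 → sign +
signature = (3, 0, 0)

Answer: (3, 0, 0)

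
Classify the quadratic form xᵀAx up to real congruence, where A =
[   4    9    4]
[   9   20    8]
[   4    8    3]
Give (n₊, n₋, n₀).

step 0: pivot 4 → sign +
step 1: pivot -1/4 → sign −
step 2: pivot 3 → sign +
signature = (2, 1, 0)

Answer: (2, 1, 0)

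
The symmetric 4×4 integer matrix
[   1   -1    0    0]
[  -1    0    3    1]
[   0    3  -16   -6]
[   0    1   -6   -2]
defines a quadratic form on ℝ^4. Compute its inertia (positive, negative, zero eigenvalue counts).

Answer: (2, 2, 0)

Derivation:
step 0: pivot 1 → sign +
step 1: pivot -1 → sign −
step 2: pivot -7 → sign −
step 3: pivot 2/7 → sign +
signature = (2, 2, 0)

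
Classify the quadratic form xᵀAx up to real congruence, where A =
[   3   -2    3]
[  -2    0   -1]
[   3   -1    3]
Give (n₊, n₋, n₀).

step 0: pivot 3 → sign +
step 1: pivot -4/3 → sign −
step 2: pivot 3/4 → sign +
signature = (2, 1, 0)

Answer: (2, 1, 0)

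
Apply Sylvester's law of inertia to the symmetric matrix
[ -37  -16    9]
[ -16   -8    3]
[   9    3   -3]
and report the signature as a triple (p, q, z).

Answer: (0, 3, 0)

Derivation:
step 0: pivot -37 → sign −
step 1: pivot -40/37 → sign −
step 2: pivot -3/40 → sign −
signature = (0, 3, 0)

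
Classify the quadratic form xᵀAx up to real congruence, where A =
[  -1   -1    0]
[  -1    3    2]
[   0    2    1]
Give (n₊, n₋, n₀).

Answer: (1, 1, 1)

Derivation:
step 0: pivot -1 → sign −
step 1: pivot 4 → sign +
step 2: row/col 2 already zero → sign 0
signature = (1, 1, 1)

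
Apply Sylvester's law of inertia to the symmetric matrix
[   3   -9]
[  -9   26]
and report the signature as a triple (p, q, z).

step 0: pivot 3 → sign +
step 1: pivot -1 → sign −
signature = (1, 1, 0)

Answer: (1, 1, 0)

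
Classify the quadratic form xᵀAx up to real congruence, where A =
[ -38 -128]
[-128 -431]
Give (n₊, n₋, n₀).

step 0: pivot -38 → sign −
step 1: pivot 3/19 → sign +
signature = (1, 1, 0)

Answer: (1, 1, 0)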